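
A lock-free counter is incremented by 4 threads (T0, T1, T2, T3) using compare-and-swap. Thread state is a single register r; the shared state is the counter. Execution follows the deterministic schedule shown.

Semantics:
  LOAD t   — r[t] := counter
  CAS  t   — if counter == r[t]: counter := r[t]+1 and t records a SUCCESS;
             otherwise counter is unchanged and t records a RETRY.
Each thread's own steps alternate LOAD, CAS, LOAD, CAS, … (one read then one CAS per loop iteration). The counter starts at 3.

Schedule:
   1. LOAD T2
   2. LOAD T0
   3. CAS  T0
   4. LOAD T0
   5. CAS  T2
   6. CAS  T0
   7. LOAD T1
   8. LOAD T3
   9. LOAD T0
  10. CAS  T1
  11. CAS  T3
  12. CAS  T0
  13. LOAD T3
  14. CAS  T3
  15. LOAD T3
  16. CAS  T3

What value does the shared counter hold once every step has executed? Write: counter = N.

T2 LOAD — after: cnt=3, r=3 — load
T0 LOAD — after: cnt=3, r=3 — load
T0 CAS — after: cnt=4, r=3 — ok
T0 LOAD — after: cnt=4, r=4 — load
T2 CAS — after: cnt=4, r=3 — retry
T0 CAS — after: cnt=5, r=4 — ok
T1 LOAD — after: cnt=5, r=5 — load
T3 LOAD — after: cnt=5, r=5 — load
T0 LOAD — after: cnt=5, r=5 — load
T1 CAS — after: cnt=6, r=5 — ok
T3 CAS — after: cnt=6, r=5 — retry
T0 CAS — after: cnt=6, r=5 — retry
T3 LOAD — after: cnt=6, r=6 — load
T3 CAS — after: cnt=7, r=6 — ok
T3 LOAD — after: cnt=7, r=7 — load
T3 CAS — after: cnt=8, r=7 — ok

counter = 8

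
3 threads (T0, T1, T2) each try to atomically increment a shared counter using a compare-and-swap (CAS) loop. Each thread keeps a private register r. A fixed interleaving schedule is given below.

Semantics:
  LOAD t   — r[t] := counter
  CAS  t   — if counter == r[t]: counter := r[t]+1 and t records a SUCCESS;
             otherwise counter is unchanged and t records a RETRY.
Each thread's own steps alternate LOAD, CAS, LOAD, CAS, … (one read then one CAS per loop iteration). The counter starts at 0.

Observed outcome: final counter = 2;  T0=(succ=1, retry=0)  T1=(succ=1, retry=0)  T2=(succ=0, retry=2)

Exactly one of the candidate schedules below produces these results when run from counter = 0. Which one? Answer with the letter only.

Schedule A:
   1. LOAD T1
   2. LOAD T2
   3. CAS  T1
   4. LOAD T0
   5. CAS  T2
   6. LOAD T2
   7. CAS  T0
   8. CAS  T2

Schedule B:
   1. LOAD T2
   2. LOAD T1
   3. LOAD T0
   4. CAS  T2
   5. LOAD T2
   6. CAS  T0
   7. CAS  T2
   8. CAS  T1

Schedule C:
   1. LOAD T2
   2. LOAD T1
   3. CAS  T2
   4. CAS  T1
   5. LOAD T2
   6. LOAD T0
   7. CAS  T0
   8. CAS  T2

Simulating candidate A:
#1 T1 reads 0
#2 T2 reads 0
#3 T1 CAS(0→1) writes; counter now 1
#4 T0 reads 1
#5 T2 CAS(0→1) fails; counter now 1
#6 T2 reads 1
#7 T0 CAS(1→2) writes; counter now 2
#8 T2 CAS(1→2) fails; counter now 2

A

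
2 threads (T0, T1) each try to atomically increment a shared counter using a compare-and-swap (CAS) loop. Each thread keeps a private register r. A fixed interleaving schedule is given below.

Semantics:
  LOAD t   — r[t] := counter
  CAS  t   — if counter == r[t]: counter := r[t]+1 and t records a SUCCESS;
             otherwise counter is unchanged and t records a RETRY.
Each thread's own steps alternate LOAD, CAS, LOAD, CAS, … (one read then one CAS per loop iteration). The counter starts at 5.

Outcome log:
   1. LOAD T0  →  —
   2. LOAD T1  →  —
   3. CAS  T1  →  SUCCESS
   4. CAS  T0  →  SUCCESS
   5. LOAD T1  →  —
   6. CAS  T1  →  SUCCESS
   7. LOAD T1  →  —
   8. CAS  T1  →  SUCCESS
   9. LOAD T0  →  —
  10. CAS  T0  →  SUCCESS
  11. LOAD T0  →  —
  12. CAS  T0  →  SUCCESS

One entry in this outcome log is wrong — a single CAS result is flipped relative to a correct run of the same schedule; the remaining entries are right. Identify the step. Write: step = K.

Reference trace:
   1) LOAD T0:  M=5  r_T0=5
   2) LOAD T1:  M=5  r_T1=5
   3) CAS  T1:  M=6  r_T1=5 ✓
   4) CAS  T0:  M=6  r_T0=5 ✗
   5) LOAD T1:  M=6  r_T1=6
   6) CAS  T1:  M=7  r_T1=6 ✓
   7) LOAD T1:  M=7  r_T1=7
   8) CAS  T1:  M=8  r_T1=7 ✓
   9) LOAD T0:  M=8  r_T0=8
  10) CAS  T0:  M=9  r_T0=8 ✓
  11) LOAD T0:  M=9  r_T0=9
  12) CAS  T0:  M=10  r_T0=9 ✓
Mismatch at 4.

step = 4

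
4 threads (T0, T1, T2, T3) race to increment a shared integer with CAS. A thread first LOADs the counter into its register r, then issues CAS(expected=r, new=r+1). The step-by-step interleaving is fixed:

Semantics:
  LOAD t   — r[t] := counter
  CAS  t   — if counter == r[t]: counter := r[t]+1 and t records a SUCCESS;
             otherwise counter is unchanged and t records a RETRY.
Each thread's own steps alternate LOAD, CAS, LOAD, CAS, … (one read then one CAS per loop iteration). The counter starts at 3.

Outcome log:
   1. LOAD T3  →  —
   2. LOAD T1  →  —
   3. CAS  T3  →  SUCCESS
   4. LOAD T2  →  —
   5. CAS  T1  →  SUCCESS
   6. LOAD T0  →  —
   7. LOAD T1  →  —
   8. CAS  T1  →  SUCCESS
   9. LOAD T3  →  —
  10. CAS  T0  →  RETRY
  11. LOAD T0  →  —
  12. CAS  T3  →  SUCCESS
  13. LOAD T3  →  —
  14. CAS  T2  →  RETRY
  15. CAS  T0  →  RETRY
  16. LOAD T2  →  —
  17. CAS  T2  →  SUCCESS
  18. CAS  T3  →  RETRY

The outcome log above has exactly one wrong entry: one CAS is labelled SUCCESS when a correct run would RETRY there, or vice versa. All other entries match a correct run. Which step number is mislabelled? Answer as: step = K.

Correct run:
   1) LOAD T3:  M=3  r_T3=3
   2) LOAD T1:  M=3  r_T1=3
   3) CAS  T3:  M=4  r_T3=3 ✓
   4) LOAD T2:  M=4  r_T2=4
   5) CAS  T1:  M=4  r_T1=3 ✗
   6) LOAD T0:  M=4  r_T0=4
   7) LOAD T1:  M=4  r_T1=4
   8) CAS  T1:  M=5  r_T1=4 ✓
   9) LOAD T3:  M=5  r_T3=5
  10) CAS  T0:  M=5  r_T0=4 ✗
  11) LOAD T0:  M=5  r_T0=5
  12) CAS  T3:  M=6  r_T3=5 ✓
  13) LOAD T3:  M=6  r_T3=6
  14) CAS  T2:  M=6  r_T2=4 ✗
  15) CAS  T0:  M=6  r_T0=5 ✗
  16) LOAD T2:  M=6  r_T2=6
  17) CAS  T2:  M=7  r_T2=6 ✓
  18) CAS  T3:  M=7  r_T3=6 ✗
Log disagrees first at step 5.

step = 5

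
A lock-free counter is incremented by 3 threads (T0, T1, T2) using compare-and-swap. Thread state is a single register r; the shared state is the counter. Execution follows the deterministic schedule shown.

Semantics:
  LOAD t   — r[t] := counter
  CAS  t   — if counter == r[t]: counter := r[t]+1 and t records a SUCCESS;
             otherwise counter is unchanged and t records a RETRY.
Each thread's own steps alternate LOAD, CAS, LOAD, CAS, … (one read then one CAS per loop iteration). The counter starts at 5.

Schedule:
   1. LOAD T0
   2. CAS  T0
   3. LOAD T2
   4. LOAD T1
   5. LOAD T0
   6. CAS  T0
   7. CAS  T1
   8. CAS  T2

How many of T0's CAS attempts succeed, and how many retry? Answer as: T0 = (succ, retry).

[1] T0.load  rd  (counter 5, T0.r 5)
[2] T0.cas  hit  (counter 6, T0.r 5)
[3] T2.load  rd  (counter 6, T2.r 6)
[4] T1.load  rd  (counter 6, T1.r 6)
[5] T0.load  rd  (counter 6, T0.r 6)
[6] T0.cas  hit  (counter 7, T0.r 6)
[7] T1.cas  miss  (counter 7, T1.r 6)
[8] T2.cas  miss  (counter 7, T2.r 6)

T0 = (2, 0)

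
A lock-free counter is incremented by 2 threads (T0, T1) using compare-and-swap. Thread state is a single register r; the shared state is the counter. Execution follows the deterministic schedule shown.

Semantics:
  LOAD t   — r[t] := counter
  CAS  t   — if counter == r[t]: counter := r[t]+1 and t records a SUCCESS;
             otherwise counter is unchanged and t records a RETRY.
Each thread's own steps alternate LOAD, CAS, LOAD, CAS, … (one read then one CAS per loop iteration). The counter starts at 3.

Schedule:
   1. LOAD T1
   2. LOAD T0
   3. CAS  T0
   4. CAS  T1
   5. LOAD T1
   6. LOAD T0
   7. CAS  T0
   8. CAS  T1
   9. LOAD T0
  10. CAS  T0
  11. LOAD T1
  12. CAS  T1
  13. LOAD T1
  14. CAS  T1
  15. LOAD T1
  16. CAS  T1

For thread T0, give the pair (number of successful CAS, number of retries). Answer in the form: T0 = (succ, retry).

T0 = (3, 0)

[1] T1.load  rd  (counter 3, T1.r 3)
[2] T0.load  rd  (counter 3, T0.r 3)
[3] T0.cas  hit  (counter 4, T0.r 3)
[4] T1.cas  miss  (counter 4, T1.r 3)
[5] T1.load  rd  (counter 4, T1.r 4)
[6] T0.load  rd  (counter 4, T0.r 4)
[7] T0.cas  hit  (counter 5, T0.r 4)
[8] T1.cas  miss  (counter 5, T1.r 4)
[9] T0.load  rd  (counter 5, T0.r 5)
[10] T0.cas  hit  (counter 6, T0.r 5)
[11] T1.load  rd  (counter 6, T1.r 6)
[12] T1.cas  hit  (counter 7, T1.r 6)
[13] T1.load  rd  (counter 7, T1.r 7)
[14] T1.cas  hit  (counter 8, T1.r 7)
[15] T1.load  rd  (counter 8, T1.r 8)
[16] T1.cas  hit  (counter 9, T1.r 8)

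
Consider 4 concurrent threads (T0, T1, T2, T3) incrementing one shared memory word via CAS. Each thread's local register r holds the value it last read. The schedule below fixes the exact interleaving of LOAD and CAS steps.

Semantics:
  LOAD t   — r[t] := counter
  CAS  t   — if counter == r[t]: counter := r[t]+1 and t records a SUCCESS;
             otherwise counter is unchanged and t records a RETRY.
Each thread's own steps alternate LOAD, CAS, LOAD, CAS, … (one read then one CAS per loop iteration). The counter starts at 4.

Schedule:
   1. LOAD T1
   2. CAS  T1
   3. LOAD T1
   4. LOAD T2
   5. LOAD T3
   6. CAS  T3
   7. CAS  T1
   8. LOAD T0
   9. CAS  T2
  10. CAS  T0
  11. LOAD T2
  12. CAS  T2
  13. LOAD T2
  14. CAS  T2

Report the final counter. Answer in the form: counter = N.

counter = 9

[1] T1.load  rd  (counter 4, T1.r 4)
[2] T1.cas  hit  (counter 5, T1.r 4)
[3] T1.load  rd  (counter 5, T1.r 5)
[4] T2.load  rd  (counter 5, T2.r 5)
[5] T3.load  rd  (counter 5, T3.r 5)
[6] T3.cas  hit  (counter 6, T3.r 5)
[7] T1.cas  miss  (counter 6, T1.r 5)
[8] T0.load  rd  (counter 6, T0.r 6)
[9] T2.cas  miss  (counter 6, T2.r 5)
[10] T0.cas  hit  (counter 7, T0.r 6)
[11] T2.load  rd  (counter 7, T2.r 7)
[12] T2.cas  hit  (counter 8, T2.r 7)
[13] T2.load  rd  (counter 8, T2.r 8)
[14] T2.cas  hit  (counter 9, T2.r 8)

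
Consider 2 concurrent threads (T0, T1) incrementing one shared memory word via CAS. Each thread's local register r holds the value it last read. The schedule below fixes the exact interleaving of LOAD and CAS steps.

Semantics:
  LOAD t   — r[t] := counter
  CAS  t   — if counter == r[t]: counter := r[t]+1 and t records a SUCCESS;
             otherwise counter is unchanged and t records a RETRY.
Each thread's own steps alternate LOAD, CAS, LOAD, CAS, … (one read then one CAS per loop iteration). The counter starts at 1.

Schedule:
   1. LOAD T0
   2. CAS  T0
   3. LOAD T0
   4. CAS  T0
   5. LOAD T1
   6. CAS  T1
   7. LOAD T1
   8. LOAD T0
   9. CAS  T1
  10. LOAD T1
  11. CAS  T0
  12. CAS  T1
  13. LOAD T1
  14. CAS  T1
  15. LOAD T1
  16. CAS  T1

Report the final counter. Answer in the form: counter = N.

#1 T0 reads 1
#2 T0 CAS(1→2) writes; counter now 2
#3 T0 reads 2
#4 T0 CAS(2→3) writes; counter now 3
#5 T1 reads 3
#6 T1 CAS(3→4) writes; counter now 4
#7 T1 reads 4
#8 T0 reads 4
#9 T1 CAS(4→5) writes; counter now 5
#10 T1 reads 5
#11 T0 CAS(4→5) fails; counter now 5
#12 T1 CAS(5→6) writes; counter now 6
#13 T1 reads 6
#14 T1 CAS(6→7) writes; counter now 7
#15 T1 reads 7
#16 T1 CAS(7→8) writes; counter now 8

counter = 8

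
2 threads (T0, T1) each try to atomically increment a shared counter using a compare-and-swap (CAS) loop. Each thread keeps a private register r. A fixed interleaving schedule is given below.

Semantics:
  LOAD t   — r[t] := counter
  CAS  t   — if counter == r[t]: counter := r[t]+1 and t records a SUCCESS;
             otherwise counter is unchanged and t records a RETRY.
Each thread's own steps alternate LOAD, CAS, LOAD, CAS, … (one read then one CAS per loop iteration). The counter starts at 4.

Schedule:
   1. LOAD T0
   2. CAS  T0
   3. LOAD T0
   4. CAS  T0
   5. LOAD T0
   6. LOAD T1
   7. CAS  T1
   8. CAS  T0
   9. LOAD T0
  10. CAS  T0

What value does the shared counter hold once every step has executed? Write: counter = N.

step 1: T0 LOAD ⇒ load; ctr=4 reg=4
step 2: T0 CAS ⇒ ok; ctr=5 reg=4
step 3: T0 LOAD ⇒ load; ctr=5 reg=5
step 4: T0 CAS ⇒ ok; ctr=6 reg=5
step 5: T0 LOAD ⇒ load; ctr=6 reg=6
step 6: T1 LOAD ⇒ load; ctr=6 reg=6
step 7: T1 CAS ⇒ ok; ctr=7 reg=6
step 8: T0 CAS ⇒ retry; ctr=7 reg=6
step 9: T0 LOAD ⇒ load; ctr=7 reg=7
step 10: T0 CAS ⇒ ok; ctr=8 reg=7

counter = 8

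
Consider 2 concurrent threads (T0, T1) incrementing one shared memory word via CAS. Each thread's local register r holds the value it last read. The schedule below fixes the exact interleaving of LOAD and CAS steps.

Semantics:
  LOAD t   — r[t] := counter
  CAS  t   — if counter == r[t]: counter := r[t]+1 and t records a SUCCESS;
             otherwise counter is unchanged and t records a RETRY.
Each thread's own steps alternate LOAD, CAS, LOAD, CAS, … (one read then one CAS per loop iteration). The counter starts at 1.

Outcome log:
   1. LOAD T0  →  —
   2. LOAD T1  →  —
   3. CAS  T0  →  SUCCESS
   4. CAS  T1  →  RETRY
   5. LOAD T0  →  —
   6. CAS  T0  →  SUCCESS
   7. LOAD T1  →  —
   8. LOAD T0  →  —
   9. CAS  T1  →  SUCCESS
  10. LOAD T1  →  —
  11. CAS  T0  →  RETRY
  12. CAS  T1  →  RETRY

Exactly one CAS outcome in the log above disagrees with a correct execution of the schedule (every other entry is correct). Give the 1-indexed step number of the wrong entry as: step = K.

step = 12

Correct run:
[1] T0.load  rd  (counter 1, T0.r 1)
[2] T1.load  rd  (counter 1, T1.r 1)
[3] T0.cas  hit  (counter 2, T0.r 1)
[4] T1.cas  miss  (counter 2, T1.r 1)
[5] T0.load  rd  (counter 2, T0.r 2)
[6] T0.cas  hit  (counter 3, T0.r 2)
[7] T1.load  rd  (counter 3, T1.r 3)
[8] T0.load  rd  (counter 3, T0.r 3)
[9] T1.cas  hit  (counter 4, T1.r 3)
[10] T1.load  rd  (counter 4, T1.r 4)
[11] T0.cas  miss  (counter 4, T0.r 3)
[12] T1.cas  hit  (counter 5, T1.r 4)
Mismatch at 12.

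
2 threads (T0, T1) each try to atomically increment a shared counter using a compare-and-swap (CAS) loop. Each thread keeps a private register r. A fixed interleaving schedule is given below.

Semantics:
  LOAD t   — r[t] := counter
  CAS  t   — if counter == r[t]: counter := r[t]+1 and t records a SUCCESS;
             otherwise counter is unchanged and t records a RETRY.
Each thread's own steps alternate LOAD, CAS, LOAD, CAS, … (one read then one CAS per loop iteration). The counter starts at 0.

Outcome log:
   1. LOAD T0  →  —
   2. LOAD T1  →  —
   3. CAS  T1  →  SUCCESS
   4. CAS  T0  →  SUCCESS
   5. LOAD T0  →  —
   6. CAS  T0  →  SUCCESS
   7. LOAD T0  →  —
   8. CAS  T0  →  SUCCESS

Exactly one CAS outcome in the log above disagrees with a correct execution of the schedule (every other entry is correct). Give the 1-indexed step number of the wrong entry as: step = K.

Correct run:
T0 LOAD — after: cnt=0, r=0 — load
T1 LOAD — after: cnt=0, r=0 — load
T1 CAS — after: cnt=1, r=0 — ok
T0 CAS — after: cnt=1, r=0 — retry
T0 LOAD — after: cnt=1, r=1 — load
T0 CAS — after: cnt=2, r=1 — ok
T0 LOAD — after: cnt=2, r=2 — load
T0 CAS — after: cnt=3, r=2 — ok
Log disagrees first at step 4.

step = 4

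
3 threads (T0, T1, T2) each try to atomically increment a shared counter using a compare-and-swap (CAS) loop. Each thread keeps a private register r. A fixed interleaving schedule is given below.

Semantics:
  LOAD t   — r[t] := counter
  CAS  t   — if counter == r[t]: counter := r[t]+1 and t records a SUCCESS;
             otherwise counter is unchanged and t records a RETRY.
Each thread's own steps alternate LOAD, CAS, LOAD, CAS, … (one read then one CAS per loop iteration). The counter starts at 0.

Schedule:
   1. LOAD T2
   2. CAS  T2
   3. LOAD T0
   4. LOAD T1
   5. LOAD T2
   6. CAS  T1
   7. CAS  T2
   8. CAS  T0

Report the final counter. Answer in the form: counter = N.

[1] T2.load  rd  (counter 0, T2.r 0)
[2] T2.cas  hit  (counter 1, T2.r 0)
[3] T0.load  rd  (counter 1, T0.r 1)
[4] T1.load  rd  (counter 1, T1.r 1)
[5] T2.load  rd  (counter 1, T2.r 1)
[6] T1.cas  hit  (counter 2, T1.r 1)
[7] T2.cas  miss  (counter 2, T2.r 1)
[8] T0.cas  miss  (counter 2, T0.r 1)

counter = 2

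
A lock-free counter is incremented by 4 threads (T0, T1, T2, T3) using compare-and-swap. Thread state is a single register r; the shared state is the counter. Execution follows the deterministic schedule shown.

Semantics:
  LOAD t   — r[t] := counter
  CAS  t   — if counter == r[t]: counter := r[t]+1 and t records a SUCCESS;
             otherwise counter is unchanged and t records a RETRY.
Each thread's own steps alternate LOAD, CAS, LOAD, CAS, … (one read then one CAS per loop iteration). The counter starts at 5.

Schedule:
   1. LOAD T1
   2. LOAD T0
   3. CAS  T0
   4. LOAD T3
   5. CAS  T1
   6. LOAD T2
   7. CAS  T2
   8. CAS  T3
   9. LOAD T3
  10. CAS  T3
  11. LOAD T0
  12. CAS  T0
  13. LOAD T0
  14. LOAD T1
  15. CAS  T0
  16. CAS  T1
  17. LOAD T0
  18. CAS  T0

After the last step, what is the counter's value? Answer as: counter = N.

T1 LOAD — after: cnt=5, r=5 — load
T0 LOAD — after: cnt=5, r=5 — load
T0 CAS — after: cnt=6, r=5 — ok
T3 LOAD — after: cnt=6, r=6 — load
T1 CAS — after: cnt=6, r=5 — retry
T2 LOAD — after: cnt=6, r=6 — load
T2 CAS — after: cnt=7, r=6 — ok
T3 CAS — after: cnt=7, r=6 — retry
T3 LOAD — after: cnt=7, r=7 — load
T3 CAS — after: cnt=8, r=7 — ok
T0 LOAD — after: cnt=8, r=8 — load
T0 CAS — after: cnt=9, r=8 — ok
T0 LOAD — after: cnt=9, r=9 — load
T1 LOAD — after: cnt=9, r=9 — load
T0 CAS — after: cnt=10, r=9 — ok
T1 CAS — after: cnt=10, r=9 — retry
T0 LOAD — after: cnt=10, r=10 — load
T0 CAS — after: cnt=11, r=10 — ok

counter = 11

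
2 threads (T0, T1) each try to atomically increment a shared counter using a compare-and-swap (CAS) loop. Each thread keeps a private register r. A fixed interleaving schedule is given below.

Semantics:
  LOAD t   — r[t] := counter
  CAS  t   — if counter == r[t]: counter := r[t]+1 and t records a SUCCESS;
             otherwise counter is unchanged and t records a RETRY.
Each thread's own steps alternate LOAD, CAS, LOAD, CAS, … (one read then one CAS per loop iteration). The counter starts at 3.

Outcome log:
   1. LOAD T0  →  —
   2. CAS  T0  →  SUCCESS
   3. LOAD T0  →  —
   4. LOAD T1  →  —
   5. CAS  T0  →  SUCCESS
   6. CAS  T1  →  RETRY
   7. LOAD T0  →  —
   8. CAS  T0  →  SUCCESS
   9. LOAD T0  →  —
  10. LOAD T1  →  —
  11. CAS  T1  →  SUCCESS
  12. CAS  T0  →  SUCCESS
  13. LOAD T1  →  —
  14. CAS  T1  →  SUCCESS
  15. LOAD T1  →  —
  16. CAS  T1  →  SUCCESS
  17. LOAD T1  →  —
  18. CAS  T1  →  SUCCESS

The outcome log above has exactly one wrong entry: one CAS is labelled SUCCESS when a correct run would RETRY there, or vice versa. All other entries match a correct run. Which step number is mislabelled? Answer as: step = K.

Correct run:
#1 T0 reads 3
#2 T0 CAS(3→4) writes; counter now 4
#3 T0 reads 4
#4 T1 reads 4
#5 T0 CAS(4→5) writes; counter now 5
#6 T1 CAS(4→5) fails; counter now 5
#7 T0 reads 5
#8 T0 CAS(5→6) writes; counter now 6
#9 T0 reads 6
#10 T1 reads 6
#11 T1 CAS(6→7) writes; counter now 7
#12 T0 CAS(6→7) fails; counter now 7
#13 T1 reads 7
#14 T1 CAS(7→8) writes; counter now 8
#15 T1 reads 8
#16 T1 CAS(8→9) writes; counter now 9
#17 T1 reads 9
#18 T1 CAS(9→10) writes; counter now 10
Mismatch at 12.

step = 12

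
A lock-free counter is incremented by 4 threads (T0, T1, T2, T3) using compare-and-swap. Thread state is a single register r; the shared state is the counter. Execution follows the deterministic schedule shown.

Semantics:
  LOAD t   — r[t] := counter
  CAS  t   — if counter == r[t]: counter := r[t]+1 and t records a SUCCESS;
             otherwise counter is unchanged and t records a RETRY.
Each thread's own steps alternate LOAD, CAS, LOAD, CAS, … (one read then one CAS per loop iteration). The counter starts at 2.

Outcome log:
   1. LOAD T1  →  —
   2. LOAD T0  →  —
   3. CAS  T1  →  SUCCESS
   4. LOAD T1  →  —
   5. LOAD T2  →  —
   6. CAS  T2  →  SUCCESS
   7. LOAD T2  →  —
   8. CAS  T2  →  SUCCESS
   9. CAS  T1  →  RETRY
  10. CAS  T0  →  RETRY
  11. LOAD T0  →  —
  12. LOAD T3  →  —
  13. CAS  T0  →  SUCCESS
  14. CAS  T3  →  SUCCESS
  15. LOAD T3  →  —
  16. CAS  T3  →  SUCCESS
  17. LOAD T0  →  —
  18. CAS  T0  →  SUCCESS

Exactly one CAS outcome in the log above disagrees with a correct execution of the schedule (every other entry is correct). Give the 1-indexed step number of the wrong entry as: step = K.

Correct run:
T1 LOAD — after: cnt=2, r=2 — load
T0 LOAD — after: cnt=2, r=2 — load
T1 CAS — after: cnt=3, r=2 — ok
T1 LOAD — after: cnt=3, r=3 — load
T2 LOAD — after: cnt=3, r=3 — load
T2 CAS — after: cnt=4, r=3 — ok
T2 LOAD — after: cnt=4, r=4 — load
T2 CAS — after: cnt=5, r=4 — ok
T1 CAS — after: cnt=5, r=3 — retry
T0 CAS — after: cnt=5, r=2 — retry
T0 LOAD — after: cnt=5, r=5 — load
T3 LOAD — after: cnt=5, r=5 — load
T0 CAS — after: cnt=6, r=5 — ok
T3 CAS — after: cnt=6, r=5 — retry
T3 LOAD — after: cnt=6, r=6 — load
T3 CAS — after: cnt=7, r=6 — ok
T0 LOAD — after: cnt=7, r=7 — load
T0 CAS — after: cnt=8, r=7 — ok
Mismatch at 14.

step = 14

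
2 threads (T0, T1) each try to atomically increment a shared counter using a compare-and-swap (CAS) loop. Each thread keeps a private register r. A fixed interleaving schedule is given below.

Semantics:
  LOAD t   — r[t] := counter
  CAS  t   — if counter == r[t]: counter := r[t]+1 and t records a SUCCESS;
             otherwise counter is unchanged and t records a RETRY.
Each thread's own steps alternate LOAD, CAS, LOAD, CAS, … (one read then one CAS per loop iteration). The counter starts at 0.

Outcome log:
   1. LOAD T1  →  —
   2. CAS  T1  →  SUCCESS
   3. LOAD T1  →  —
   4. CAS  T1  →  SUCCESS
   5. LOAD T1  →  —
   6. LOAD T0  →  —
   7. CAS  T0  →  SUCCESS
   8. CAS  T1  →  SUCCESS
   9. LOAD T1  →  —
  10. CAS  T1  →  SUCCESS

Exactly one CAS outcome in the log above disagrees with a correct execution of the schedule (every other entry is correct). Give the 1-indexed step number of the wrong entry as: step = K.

step = 8

Correct run:
step 1: T1 LOAD ⇒ load; ctr=0 reg=0
step 2: T1 CAS ⇒ ok; ctr=1 reg=0
step 3: T1 LOAD ⇒ load; ctr=1 reg=1
step 4: T1 CAS ⇒ ok; ctr=2 reg=1
step 5: T1 LOAD ⇒ load; ctr=2 reg=2
step 6: T0 LOAD ⇒ load; ctr=2 reg=2
step 7: T0 CAS ⇒ ok; ctr=3 reg=2
step 8: T1 CAS ⇒ retry; ctr=3 reg=2
step 9: T1 LOAD ⇒ load; ctr=3 reg=3
step 10: T1 CAS ⇒ ok; ctr=4 reg=3
Flip is step 8.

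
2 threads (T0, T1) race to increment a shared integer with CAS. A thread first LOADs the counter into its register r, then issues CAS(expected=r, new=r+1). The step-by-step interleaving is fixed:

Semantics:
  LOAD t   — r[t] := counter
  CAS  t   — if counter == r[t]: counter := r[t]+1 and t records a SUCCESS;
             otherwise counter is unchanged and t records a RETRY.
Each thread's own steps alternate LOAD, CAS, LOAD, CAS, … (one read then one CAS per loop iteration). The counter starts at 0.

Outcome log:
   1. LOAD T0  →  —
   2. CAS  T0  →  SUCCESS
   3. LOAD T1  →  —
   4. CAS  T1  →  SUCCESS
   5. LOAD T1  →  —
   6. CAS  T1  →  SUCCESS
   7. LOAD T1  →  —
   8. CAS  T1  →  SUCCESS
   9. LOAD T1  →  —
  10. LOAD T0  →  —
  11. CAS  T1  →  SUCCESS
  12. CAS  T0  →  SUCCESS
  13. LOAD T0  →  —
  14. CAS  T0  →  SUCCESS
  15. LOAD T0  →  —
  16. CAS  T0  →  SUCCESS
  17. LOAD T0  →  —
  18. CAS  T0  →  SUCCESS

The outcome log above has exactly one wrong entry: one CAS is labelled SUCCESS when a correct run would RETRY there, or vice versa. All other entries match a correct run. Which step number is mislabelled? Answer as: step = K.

Re-executing:
T0 LOAD — after: cnt=0, r=0 — load
T0 CAS — after: cnt=1, r=0 — ok
T1 LOAD — after: cnt=1, r=1 — load
T1 CAS — after: cnt=2, r=1 — ok
T1 LOAD — after: cnt=2, r=2 — load
T1 CAS — after: cnt=3, r=2 — ok
T1 LOAD — after: cnt=3, r=3 — load
T1 CAS — after: cnt=4, r=3 — ok
T1 LOAD — after: cnt=4, r=4 — load
T0 LOAD — after: cnt=4, r=4 — load
T1 CAS — after: cnt=5, r=4 — ok
T0 CAS — after: cnt=5, r=4 — retry
T0 LOAD — after: cnt=5, r=5 — load
T0 CAS — after: cnt=6, r=5 — ok
T0 LOAD — after: cnt=6, r=6 — load
T0 CAS — after: cnt=7, r=6 — ok
T0 LOAD — after: cnt=7, r=7 — load
T0 CAS — after: cnt=8, r=7 — ok
Mismatch at 12.

step = 12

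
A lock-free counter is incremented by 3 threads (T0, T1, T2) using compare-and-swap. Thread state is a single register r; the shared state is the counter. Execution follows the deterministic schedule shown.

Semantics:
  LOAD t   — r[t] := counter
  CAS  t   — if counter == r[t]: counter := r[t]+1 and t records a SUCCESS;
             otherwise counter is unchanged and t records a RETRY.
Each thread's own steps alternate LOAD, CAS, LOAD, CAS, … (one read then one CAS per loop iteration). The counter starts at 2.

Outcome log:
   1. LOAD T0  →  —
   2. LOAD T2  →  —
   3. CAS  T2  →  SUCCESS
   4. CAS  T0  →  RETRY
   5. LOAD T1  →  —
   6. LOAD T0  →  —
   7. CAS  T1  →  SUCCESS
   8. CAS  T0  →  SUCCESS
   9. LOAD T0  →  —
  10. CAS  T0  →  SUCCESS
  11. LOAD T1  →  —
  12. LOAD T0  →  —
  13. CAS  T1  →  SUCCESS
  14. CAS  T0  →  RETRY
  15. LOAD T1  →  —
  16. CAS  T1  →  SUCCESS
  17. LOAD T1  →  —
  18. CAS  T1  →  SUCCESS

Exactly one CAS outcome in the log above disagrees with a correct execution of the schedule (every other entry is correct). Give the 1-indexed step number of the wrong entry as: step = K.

step = 8

Correct run:
step 1: T0 LOAD ⇒ load; ctr=2 reg=2
step 2: T2 LOAD ⇒ load; ctr=2 reg=2
step 3: T2 CAS ⇒ ok; ctr=3 reg=2
step 4: T0 CAS ⇒ retry; ctr=3 reg=2
step 5: T1 LOAD ⇒ load; ctr=3 reg=3
step 6: T0 LOAD ⇒ load; ctr=3 reg=3
step 7: T1 CAS ⇒ ok; ctr=4 reg=3
step 8: T0 CAS ⇒ retry; ctr=4 reg=3
step 9: T0 LOAD ⇒ load; ctr=4 reg=4
step 10: T0 CAS ⇒ ok; ctr=5 reg=4
step 11: T1 LOAD ⇒ load; ctr=5 reg=5
step 12: T0 LOAD ⇒ load; ctr=5 reg=5
step 13: T1 CAS ⇒ ok; ctr=6 reg=5
step 14: T0 CAS ⇒ retry; ctr=6 reg=5
step 15: T1 LOAD ⇒ load; ctr=6 reg=6
step 16: T1 CAS ⇒ ok; ctr=7 reg=6
step 17: T1 LOAD ⇒ load; ctr=7 reg=7
step 18: T1 CAS ⇒ ok; ctr=8 reg=7
Log disagrees first at step 8.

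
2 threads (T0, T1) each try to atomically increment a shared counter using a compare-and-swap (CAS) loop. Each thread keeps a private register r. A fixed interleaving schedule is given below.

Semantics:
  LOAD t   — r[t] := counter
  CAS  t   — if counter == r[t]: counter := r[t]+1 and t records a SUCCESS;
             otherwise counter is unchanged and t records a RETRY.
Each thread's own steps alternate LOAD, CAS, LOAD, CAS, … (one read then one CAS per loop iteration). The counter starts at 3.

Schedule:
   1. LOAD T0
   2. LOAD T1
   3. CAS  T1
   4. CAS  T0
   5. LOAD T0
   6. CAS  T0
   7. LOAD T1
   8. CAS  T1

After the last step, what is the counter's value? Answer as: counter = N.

counter = 6

step 1: T0 LOAD ⇒ load; ctr=3 reg=3
step 2: T1 LOAD ⇒ load; ctr=3 reg=3
step 3: T1 CAS ⇒ ok; ctr=4 reg=3
step 4: T0 CAS ⇒ retry; ctr=4 reg=3
step 5: T0 LOAD ⇒ load; ctr=4 reg=4
step 6: T0 CAS ⇒ ok; ctr=5 reg=4
step 7: T1 LOAD ⇒ load; ctr=5 reg=5
step 8: T1 CAS ⇒ ok; ctr=6 reg=5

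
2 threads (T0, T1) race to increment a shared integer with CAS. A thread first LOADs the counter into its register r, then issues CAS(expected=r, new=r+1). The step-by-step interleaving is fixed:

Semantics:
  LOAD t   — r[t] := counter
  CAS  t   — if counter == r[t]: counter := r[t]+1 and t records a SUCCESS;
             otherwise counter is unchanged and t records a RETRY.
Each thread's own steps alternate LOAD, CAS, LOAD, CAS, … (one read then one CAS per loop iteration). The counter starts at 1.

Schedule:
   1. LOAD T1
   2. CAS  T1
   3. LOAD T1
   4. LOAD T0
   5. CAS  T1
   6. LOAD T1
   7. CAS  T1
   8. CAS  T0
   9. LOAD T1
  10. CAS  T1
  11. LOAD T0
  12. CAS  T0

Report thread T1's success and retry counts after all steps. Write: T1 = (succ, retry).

step 1: T1 LOAD ⇒ load; ctr=1 reg=1
step 2: T1 CAS ⇒ ok; ctr=2 reg=1
step 3: T1 LOAD ⇒ load; ctr=2 reg=2
step 4: T0 LOAD ⇒ load; ctr=2 reg=2
step 5: T1 CAS ⇒ ok; ctr=3 reg=2
step 6: T1 LOAD ⇒ load; ctr=3 reg=3
step 7: T1 CAS ⇒ ok; ctr=4 reg=3
step 8: T0 CAS ⇒ retry; ctr=4 reg=2
step 9: T1 LOAD ⇒ load; ctr=4 reg=4
step 10: T1 CAS ⇒ ok; ctr=5 reg=4
step 11: T0 LOAD ⇒ load; ctr=5 reg=5
step 12: T0 CAS ⇒ ok; ctr=6 reg=5

T1 = (4, 0)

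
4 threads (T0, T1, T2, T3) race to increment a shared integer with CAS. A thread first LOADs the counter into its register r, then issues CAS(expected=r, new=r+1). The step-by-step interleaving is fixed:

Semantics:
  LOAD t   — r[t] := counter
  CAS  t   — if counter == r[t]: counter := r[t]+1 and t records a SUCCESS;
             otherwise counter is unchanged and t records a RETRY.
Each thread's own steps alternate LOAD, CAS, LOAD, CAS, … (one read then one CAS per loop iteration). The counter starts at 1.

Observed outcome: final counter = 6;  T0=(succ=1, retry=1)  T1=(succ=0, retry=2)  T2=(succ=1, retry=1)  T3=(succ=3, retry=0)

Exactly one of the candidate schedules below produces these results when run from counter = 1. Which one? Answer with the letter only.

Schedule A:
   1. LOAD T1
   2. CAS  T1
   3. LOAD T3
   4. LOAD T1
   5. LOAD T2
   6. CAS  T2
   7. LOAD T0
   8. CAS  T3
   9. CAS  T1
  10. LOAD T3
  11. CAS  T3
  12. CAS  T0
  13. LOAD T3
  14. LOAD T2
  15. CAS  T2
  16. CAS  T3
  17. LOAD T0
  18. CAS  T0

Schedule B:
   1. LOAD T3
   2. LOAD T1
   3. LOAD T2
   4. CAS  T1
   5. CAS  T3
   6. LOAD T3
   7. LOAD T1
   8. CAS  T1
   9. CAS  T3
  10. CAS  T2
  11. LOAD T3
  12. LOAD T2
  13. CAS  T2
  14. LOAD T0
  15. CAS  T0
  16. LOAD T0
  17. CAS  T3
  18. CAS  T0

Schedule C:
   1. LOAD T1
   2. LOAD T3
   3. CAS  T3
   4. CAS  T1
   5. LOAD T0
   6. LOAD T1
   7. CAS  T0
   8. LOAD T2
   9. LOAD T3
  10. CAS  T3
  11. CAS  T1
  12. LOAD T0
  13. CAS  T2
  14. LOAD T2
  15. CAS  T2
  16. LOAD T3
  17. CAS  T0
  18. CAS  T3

Simulating candidate C:
step 1: T1 LOAD ⇒ load; ctr=1 reg=1
step 2: T3 LOAD ⇒ load; ctr=1 reg=1
step 3: T3 CAS ⇒ ok; ctr=2 reg=1
step 4: T1 CAS ⇒ retry; ctr=2 reg=1
step 5: T0 LOAD ⇒ load; ctr=2 reg=2
step 6: T1 LOAD ⇒ load; ctr=2 reg=2
step 7: T0 CAS ⇒ ok; ctr=3 reg=2
step 8: T2 LOAD ⇒ load; ctr=3 reg=3
step 9: T3 LOAD ⇒ load; ctr=3 reg=3
step 10: T3 CAS ⇒ ok; ctr=4 reg=3
step 11: T1 CAS ⇒ retry; ctr=4 reg=2
step 12: T0 LOAD ⇒ load; ctr=4 reg=4
step 13: T2 CAS ⇒ retry; ctr=4 reg=3
step 14: T2 LOAD ⇒ load; ctr=4 reg=4
step 15: T2 CAS ⇒ ok; ctr=5 reg=4
step 16: T3 LOAD ⇒ load; ctr=5 reg=5
step 17: T0 CAS ⇒ retry; ctr=5 reg=4
step 18: T3 CAS ⇒ ok; ctr=6 reg=5

C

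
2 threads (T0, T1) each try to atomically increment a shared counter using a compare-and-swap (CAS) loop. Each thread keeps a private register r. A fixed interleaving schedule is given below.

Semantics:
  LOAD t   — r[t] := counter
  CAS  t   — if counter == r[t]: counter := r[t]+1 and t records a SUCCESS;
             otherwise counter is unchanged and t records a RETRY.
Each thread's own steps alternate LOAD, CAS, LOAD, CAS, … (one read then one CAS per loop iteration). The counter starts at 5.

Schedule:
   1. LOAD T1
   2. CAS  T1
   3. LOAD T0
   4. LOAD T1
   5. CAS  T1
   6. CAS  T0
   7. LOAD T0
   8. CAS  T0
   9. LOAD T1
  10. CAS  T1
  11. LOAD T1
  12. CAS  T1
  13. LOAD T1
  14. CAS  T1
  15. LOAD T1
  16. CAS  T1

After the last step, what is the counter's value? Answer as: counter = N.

counter = 12

   1) LOAD T1:  M=5  r_T1=5
   2) CAS  T1:  M=6  r_T1=5 ✓
   3) LOAD T0:  M=6  r_T0=6
   4) LOAD T1:  M=6  r_T1=6
   5) CAS  T1:  M=7  r_T1=6 ✓
   6) CAS  T0:  M=7  r_T0=6 ✗
   7) LOAD T0:  M=7  r_T0=7
   8) CAS  T0:  M=8  r_T0=7 ✓
   9) LOAD T1:  M=8  r_T1=8
  10) CAS  T1:  M=9  r_T1=8 ✓
  11) LOAD T1:  M=9  r_T1=9
  12) CAS  T1:  M=10  r_T1=9 ✓
  13) LOAD T1:  M=10  r_T1=10
  14) CAS  T1:  M=11  r_T1=10 ✓
  15) LOAD T1:  M=11  r_T1=11
  16) CAS  T1:  M=12  r_T1=11 ✓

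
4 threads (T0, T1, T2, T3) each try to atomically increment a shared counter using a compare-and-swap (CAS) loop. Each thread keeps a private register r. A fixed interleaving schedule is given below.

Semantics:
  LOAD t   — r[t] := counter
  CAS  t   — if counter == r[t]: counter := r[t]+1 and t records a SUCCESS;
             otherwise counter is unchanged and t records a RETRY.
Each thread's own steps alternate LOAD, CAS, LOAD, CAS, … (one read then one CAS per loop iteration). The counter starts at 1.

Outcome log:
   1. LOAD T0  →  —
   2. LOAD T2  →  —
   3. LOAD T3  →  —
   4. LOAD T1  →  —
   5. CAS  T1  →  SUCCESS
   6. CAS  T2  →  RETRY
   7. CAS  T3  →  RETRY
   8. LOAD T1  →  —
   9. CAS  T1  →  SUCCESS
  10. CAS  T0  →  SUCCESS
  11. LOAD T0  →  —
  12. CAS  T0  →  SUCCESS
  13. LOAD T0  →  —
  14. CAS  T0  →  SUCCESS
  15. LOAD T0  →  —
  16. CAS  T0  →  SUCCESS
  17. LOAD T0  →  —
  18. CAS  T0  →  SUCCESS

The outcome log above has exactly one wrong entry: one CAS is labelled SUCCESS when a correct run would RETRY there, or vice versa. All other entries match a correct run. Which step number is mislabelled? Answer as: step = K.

Reference trace:
step 1: T0 LOAD ⇒ load; ctr=1 reg=1
step 2: T2 LOAD ⇒ load; ctr=1 reg=1
step 3: T3 LOAD ⇒ load; ctr=1 reg=1
step 4: T1 LOAD ⇒ load; ctr=1 reg=1
step 5: T1 CAS ⇒ ok; ctr=2 reg=1
step 6: T2 CAS ⇒ retry; ctr=2 reg=1
step 7: T3 CAS ⇒ retry; ctr=2 reg=1
step 8: T1 LOAD ⇒ load; ctr=2 reg=2
step 9: T1 CAS ⇒ ok; ctr=3 reg=2
step 10: T0 CAS ⇒ retry; ctr=3 reg=1
step 11: T0 LOAD ⇒ load; ctr=3 reg=3
step 12: T0 CAS ⇒ ok; ctr=4 reg=3
step 13: T0 LOAD ⇒ load; ctr=4 reg=4
step 14: T0 CAS ⇒ ok; ctr=5 reg=4
step 15: T0 LOAD ⇒ load; ctr=5 reg=5
step 16: T0 CAS ⇒ ok; ctr=6 reg=5
step 17: T0 LOAD ⇒ load; ctr=6 reg=6
step 18: T0 CAS ⇒ ok; ctr=7 reg=6
Log disagrees first at step 10.

step = 10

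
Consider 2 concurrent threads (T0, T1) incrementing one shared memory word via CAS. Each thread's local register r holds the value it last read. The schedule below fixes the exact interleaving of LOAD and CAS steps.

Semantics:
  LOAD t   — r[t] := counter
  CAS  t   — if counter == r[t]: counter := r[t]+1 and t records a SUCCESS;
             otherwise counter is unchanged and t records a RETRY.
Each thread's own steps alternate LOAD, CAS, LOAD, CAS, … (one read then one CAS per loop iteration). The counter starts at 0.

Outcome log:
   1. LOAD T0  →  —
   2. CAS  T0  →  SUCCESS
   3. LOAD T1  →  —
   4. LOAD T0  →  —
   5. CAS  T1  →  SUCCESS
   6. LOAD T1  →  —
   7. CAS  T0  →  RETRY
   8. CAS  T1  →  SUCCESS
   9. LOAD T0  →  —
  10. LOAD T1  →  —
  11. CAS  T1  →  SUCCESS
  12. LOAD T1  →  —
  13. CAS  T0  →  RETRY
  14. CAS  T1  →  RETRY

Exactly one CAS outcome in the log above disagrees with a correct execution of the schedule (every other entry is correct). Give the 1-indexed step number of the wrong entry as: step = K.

Re-executing:
T0 LOAD — after: cnt=0, r=0 — load
T0 CAS — after: cnt=1, r=0 — ok
T1 LOAD — after: cnt=1, r=1 — load
T0 LOAD — after: cnt=1, r=1 — load
T1 CAS — after: cnt=2, r=1 — ok
T1 LOAD — after: cnt=2, r=2 — load
T0 CAS — after: cnt=2, r=1 — retry
T1 CAS — after: cnt=3, r=2 — ok
T0 LOAD — after: cnt=3, r=3 — load
T1 LOAD — after: cnt=3, r=3 — load
T1 CAS — after: cnt=4, r=3 — ok
T1 LOAD — after: cnt=4, r=4 — load
T0 CAS — after: cnt=4, r=3 — retry
T1 CAS — after: cnt=5, r=4 — ok
Log disagrees first at step 14.

step = 14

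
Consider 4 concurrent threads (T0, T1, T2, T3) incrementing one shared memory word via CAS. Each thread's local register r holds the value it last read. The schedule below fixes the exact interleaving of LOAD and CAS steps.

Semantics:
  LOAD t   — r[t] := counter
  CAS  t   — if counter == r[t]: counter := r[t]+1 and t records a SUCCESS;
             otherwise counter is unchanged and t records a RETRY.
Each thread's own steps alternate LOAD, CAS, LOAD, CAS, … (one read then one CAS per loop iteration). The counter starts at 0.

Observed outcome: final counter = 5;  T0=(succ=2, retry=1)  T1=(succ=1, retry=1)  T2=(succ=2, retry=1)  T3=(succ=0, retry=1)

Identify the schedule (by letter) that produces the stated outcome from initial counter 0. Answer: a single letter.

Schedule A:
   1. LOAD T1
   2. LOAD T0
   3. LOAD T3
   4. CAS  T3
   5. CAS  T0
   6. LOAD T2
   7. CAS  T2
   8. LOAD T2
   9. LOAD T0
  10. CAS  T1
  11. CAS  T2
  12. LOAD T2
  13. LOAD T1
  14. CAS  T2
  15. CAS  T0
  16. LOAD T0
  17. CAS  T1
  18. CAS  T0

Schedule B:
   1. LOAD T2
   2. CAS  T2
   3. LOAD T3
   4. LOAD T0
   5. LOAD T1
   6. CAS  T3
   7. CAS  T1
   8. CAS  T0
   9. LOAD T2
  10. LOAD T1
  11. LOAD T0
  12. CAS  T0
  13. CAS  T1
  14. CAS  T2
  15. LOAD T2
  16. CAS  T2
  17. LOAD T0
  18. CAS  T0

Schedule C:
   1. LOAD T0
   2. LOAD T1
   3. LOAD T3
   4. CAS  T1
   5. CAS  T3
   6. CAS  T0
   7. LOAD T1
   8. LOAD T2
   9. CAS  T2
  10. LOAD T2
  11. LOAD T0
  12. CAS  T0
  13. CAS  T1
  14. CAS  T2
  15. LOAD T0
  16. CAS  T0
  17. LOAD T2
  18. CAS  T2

Run C:
step 1: T0 LOAD ⇒ load; ctr=0 reg=0
step 2: T1 LOAD ⇒ load; ctr=0 reg=0
step 3: T3 LOAD ⇒ load; ctr=0 reg=0
step 4: T1 CAS ⇒ ok; ctr=1 reg=0
step 5: T3 CAS ⇒ retry; ctr=1 reg=0
step 6: T0 CAS ⇒ retry; ctr=1 reg=0
step 7: T1 LOAD ⇒ load; ctr=1 reg=1
step 8: T2 LOAD ⇒ load; ctr=1 reg=1
step 9: T2 CAS ⇒ ok; ctr=2 reg=1
step 10: T2 LOAD ⇒ load; ctr=2 reg=2
step 11: T0 LOAD ⇒ load; ctr=2 reg=2
step 12: T0 CAS ⇒ ok; ctr=3 reg=2
step 13: T1 CAS ⇒ retry; ctr=3 reg=1
step 14: T2 CAS ⇒ retry; ctr=3 reg=2
step 15: T0 LOAD ⇒ load; ctr=3 reg=3
step 16: T0 CAS ⇒ ok; ctr=4 reg=3
step 17: T2 LOAD ⇒ load; ctr=4 reg=4
step 18: T2 CAS ⇒ ok; ctr=5 reg=4

C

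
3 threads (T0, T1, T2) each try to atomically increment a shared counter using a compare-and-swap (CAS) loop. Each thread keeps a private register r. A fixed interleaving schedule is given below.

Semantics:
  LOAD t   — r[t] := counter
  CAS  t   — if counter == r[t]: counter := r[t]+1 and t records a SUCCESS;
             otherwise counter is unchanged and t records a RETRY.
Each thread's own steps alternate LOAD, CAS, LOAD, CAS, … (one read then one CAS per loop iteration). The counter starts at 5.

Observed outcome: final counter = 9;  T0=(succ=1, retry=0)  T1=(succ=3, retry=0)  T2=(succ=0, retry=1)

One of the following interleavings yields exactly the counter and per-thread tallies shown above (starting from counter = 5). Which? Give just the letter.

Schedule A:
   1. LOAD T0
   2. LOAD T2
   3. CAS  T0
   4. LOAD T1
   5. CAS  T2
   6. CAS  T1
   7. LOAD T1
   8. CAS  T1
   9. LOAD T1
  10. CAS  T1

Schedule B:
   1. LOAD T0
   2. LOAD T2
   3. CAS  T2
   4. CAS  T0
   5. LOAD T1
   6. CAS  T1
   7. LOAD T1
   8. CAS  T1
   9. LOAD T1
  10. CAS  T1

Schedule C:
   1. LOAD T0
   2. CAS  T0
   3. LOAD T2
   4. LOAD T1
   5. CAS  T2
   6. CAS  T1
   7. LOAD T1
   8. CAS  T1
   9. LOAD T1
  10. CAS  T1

A

Run A:
step 1: T0 LOAD ⇒ load; ctr=5 reg=5
step 2: T2 LOAD ⇒ load; ctr=5 reg=5
step 3: T0 CAS ⇒ ok; ctr=6 reg=5
step 4: T1 LOAD ⇒ load; ctr=6 reg=6
step 5: T2 CAS ⇒ retry; ctr=6 reg=5
step 6: T1 CAS ⇒ ok; ctr=7 reg=6
step 7: T1 LOAD ⇒ load; ctr=7 reg=7
step 8: T1 CAS ⇒ ok; ctr=8 reg=7
step 9: T1 LOAD ⇒ load; ctr=8 reg=8
step 10: T1 CAS ⇒ ok; ctr=9 reg=8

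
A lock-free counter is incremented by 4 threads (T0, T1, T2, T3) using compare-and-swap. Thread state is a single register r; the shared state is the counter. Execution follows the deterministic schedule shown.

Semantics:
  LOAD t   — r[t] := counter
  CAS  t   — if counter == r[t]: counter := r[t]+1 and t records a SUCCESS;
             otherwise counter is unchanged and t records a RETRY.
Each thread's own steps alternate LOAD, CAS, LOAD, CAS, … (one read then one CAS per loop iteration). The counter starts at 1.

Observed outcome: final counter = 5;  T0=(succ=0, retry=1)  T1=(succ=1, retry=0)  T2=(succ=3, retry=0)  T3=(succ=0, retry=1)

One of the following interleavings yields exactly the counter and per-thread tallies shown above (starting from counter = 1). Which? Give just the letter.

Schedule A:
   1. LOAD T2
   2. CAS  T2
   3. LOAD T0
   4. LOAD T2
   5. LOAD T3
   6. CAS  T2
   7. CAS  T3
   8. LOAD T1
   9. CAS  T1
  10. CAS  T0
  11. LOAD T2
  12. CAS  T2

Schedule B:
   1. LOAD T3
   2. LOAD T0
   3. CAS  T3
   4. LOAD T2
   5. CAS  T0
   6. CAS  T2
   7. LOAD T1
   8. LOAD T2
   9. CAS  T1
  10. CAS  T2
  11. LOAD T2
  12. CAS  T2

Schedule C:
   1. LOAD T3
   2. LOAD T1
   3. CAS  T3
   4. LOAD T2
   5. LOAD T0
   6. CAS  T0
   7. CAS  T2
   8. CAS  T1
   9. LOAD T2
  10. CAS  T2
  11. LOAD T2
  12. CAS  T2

Simulating candidate A:
1. LOAD T2 → mem=1 r[T2]=1 [LOAD]
2. CAS T2 → mem=2 r[T2]=1 [OK]
3. LOAD T0 → mem=2 r[T0]=2 [LOAD]
4. LOAD T2 → mem=2 r[T2]=2 [LOAD]
5. LOAD T3 → mem=2 r[T3]=2 [LOAD]
6. CAS T2 → mem=3 r[T2]=2 [OK]
7. CAS T3 → mem=3 r[T3]=2 [RETRY]
8. LOAD T1 → mem=3 r[T1]=3 [LOAD]
9. CAS T1 → mem=4 r[T1]=3 [OK]
10. CAS T0 → mem=4 r[T0]=2 [RETRY]
11. LOAD T2 → mem=4 r[T2]=4 [LOAD]
12. CAS T2 → mem=5 r[T2]=4 [OK]

A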